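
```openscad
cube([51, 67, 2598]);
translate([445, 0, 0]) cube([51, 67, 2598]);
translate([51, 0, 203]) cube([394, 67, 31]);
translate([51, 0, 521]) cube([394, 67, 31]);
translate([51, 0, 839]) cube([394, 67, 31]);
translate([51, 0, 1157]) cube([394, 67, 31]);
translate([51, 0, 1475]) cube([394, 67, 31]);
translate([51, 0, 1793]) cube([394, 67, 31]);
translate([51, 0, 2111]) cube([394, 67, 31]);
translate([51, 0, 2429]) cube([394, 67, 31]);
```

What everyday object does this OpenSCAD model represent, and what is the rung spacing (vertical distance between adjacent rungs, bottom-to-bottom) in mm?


A ladder. The rung spacing is 318 mm.

Two tall 51×67 posts with 8 short bars between them — a ladder. Adjacent rungs sit at z = 203 and z = 521, so the spacing is 521 − 203 = 318 mm.


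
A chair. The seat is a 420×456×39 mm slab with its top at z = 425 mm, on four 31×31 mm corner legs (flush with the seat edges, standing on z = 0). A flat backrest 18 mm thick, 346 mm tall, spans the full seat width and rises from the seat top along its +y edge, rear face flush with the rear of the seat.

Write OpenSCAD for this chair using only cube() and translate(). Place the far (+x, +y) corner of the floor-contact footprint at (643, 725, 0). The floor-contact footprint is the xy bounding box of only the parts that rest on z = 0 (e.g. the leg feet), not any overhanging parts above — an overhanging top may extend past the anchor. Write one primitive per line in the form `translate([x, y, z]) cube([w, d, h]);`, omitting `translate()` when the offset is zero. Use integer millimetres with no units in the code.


// leg_h = 425 - 39 = 386
translate([223, 269, 386]) cube([420, 456, 39]);
translate([223, 269, 0]) cube([31, 31, 386]);
translate([612, 269, 0]) cube([31, 31, 386]);
translate([223, 694, 0]) cube([31, 31, 386]);
translate([612, 694, 0]) cube([31, 31, 386]);
translate([223, 707, 425]) cube([420, 18, 346]);


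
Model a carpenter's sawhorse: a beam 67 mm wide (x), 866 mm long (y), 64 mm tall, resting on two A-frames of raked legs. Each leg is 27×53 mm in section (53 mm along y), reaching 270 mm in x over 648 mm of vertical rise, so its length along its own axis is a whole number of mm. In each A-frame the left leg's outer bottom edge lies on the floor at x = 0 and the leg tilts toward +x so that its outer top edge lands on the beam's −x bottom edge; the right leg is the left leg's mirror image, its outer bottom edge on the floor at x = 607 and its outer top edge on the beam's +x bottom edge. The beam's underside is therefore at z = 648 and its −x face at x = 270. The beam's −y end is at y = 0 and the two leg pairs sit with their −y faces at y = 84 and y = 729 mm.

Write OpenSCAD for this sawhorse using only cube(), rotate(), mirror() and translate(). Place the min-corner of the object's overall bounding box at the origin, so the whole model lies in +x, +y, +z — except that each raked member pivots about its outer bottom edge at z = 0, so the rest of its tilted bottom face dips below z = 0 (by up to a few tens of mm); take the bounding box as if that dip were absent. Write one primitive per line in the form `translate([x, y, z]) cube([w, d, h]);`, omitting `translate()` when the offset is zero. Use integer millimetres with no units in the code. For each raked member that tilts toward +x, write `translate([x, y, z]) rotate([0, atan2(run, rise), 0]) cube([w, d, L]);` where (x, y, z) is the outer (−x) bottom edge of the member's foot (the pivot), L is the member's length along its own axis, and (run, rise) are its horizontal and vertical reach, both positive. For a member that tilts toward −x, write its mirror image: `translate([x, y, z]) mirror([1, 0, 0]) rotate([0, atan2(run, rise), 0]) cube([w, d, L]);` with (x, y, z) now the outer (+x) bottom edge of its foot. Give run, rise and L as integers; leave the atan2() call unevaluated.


translate([270, 0, 648]) cube([67, 866, 64]);
translate([0, 84, 0]) rotate([0, atan2(270, 648), 0]) cube([27, 53, 702]);
translate([607, 84, 0]) mirror([1, 0, 0]) rotate([0, atan2(270, 648), 0]) cube([27, 53, 702]);
translate([0, 729, 0]) rotate([0, atan2(270, 648), 0]) cube([27, 53, 702]);
translate([607, 729, 0]) mirror([1, 0, 0]) rotate([0, atan2(270, 648), 0]) cube([27, 53, 702]);


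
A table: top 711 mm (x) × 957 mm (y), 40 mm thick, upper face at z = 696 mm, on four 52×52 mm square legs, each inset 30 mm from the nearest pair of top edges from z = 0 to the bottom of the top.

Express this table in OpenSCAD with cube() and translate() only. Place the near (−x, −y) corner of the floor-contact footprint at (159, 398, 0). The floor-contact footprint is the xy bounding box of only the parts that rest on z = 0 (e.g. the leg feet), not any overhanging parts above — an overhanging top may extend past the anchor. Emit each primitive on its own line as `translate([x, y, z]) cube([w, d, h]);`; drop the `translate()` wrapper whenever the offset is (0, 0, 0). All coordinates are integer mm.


// leg_h = 696 - 40 = 656
translate([129, 368, 656]) cube([711, 957, 40]);
translate([159, 398, 0]) cube([52, 52, 656]);
translate([758, 398, 0]) cube([52, 52, 656]);
translate([159, 1243, 0]) cube([52, 52, 656]);
translate([758, 1243, 0]) cube([52, 52, 656]);


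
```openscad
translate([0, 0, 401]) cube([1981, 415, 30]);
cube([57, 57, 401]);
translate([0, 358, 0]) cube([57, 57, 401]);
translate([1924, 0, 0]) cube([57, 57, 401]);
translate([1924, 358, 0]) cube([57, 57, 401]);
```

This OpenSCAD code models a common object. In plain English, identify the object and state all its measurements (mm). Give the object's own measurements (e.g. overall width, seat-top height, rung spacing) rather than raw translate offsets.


A bench: a 1981×415 mm seat slab, 30 mm thick, top at z = 431 mm, on four 57×57 mm square legs flush with the seat corners and standing on z = 0.


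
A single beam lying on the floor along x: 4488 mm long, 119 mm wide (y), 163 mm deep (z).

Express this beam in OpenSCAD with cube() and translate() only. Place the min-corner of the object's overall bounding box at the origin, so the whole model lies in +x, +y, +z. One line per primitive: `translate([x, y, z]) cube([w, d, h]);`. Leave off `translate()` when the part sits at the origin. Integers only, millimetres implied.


cube([4488, 119, 163]);


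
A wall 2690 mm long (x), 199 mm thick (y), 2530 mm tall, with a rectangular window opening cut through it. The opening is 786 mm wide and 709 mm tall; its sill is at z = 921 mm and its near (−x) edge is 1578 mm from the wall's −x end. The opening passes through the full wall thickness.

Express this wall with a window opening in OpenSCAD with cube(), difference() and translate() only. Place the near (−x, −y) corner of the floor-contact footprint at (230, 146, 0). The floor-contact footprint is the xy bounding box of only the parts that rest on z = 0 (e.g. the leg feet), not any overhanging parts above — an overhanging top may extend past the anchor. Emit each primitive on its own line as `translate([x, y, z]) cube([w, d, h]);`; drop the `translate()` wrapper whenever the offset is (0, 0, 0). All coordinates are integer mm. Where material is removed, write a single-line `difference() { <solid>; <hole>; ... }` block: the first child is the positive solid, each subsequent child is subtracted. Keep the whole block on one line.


difference() { translate([230, 146, 0]) cube([2690, 199, 2530]); translate([1808, 146, 921]) cube([786, 199, 709]); }


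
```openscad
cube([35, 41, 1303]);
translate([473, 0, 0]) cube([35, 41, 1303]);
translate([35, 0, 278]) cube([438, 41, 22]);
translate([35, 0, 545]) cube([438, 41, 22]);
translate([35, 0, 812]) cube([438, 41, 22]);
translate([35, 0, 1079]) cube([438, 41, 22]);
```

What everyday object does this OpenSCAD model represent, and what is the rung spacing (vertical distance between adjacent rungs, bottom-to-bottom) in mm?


A ladder. The rung spacing is 267 mm.

Two tall 35×41 posts with 4 short bars between them — a ladder. Adjacent rungs sit at z = 278 and z = 545, so the spacing is 545 − 278 = 267 mm.


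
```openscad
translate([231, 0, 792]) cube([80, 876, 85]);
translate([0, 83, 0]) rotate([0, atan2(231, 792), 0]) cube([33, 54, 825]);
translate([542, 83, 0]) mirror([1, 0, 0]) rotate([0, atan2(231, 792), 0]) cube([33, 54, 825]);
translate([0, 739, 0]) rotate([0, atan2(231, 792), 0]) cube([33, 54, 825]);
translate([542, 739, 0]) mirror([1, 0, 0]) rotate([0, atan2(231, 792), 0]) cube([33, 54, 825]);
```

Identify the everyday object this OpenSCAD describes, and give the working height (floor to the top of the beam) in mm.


A sawhorse. The overall height is 877 mm.

A beam across two mirrored pairs of raked legs — a sawhorse. The beam's underside is at z = 792 (matching the legs' vertical rise in atan2(231, 792)) and the beam is 85 mm tall, so its top is at 792 + 85 = 877 mm. The raked legs top out at the beam's underside, so that is the highest point.


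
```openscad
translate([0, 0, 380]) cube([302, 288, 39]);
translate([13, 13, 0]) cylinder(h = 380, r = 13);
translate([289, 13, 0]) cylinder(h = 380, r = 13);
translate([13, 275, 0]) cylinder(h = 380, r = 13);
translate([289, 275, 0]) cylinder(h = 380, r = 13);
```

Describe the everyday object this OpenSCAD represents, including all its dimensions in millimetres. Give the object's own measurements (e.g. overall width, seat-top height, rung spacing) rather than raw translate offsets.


A simple wooden stool: a rectangular seat 302 mm (x) by 288 mm (y), 39 mm thick, top face at z = 419 mm, on four round legs, each 26 mm in diameter. The legs rest on z = 0, each leg's axis is inset half a diameter from the nearest pair of seat edges (so the leg's bounding box is flush with the corner).


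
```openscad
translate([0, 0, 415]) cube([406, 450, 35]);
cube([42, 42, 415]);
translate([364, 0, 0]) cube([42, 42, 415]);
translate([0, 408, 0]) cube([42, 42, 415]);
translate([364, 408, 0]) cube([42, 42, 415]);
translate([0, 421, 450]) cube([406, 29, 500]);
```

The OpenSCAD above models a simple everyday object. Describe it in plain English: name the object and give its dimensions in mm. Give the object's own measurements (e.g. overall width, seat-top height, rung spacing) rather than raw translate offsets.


A chair. The seat is a 406×450×35 mm slab with its top at z = 450 mm, on four 42×42 mm corner legs (flush with the seat edges, standing on z = 0). A flat backrest 29 mm thick, 500 mm tall, spans the full seat width and rises from the seat top along its +y edge, rear face flush with the rear of the seat.


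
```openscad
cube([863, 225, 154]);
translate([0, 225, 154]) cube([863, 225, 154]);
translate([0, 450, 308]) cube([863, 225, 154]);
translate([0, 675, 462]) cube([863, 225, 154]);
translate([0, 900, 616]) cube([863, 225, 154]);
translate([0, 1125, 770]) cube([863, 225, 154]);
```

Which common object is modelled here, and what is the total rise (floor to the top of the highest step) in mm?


A staircase. The total rise is 924 mm.

6 identical blocks, each offset up and back from the previous — a staircase. Each step is 154 mm tall and there are 6 of them, so the total rise is 6 × 154 = 924 mm.


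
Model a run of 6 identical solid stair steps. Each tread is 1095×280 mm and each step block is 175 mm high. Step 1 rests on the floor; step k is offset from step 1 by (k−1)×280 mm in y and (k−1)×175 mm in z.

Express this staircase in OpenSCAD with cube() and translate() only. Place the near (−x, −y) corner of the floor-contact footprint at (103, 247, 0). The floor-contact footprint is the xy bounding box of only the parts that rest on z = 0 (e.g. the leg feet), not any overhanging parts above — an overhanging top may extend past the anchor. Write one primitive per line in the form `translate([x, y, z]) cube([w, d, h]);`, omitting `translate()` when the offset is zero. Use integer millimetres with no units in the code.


translate([103, 247, 0]) cube([1095, 280, 175]);
translate([103, 527, 175]) cube([1095, 280, 175]);
translate([103, 807, 350]) cube([1095, 280, 175]);
translate([103, 1087, 525]) cube([1095, 280, 175]);
translate([103, 1367, 700]) cube([1095, 280, 175]);
translate([103, 1647, 875]) cube([1095, 280, 175]);


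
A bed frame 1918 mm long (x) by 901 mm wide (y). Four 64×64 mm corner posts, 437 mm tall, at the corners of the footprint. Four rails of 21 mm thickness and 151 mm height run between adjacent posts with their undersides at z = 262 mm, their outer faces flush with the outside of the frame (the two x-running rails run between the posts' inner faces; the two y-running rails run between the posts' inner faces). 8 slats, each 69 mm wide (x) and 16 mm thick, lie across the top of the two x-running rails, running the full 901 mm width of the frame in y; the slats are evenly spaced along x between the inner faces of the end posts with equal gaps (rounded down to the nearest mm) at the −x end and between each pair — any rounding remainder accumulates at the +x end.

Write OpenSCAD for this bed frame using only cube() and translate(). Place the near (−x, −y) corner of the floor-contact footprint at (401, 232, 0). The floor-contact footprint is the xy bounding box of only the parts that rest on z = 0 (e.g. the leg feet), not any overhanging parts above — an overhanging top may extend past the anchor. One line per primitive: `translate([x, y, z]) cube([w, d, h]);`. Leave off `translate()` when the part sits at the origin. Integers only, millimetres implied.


// slat z = rail_z + rail_h = 262 + 151 = 413
// slat gap = ⌊(1790 − 8·69) / 9⌋ = 137
translate([401, 232, 0]) cube([64, 64, 437]);
translate([401, 1069, 0]) cube([64, 64, 437]);
translate([2255, 232, 0]) cube([64, 64, 437]);
translate([2255, 1069, 0]) cube([64, 64, 437]);
translate([465, 232, 262]) cube([1790, 21, 151]);
translate([465, 1112, 262]) cube([1790, 21, 151]);
translate([401, 296, 262]) cube([21, 773, 151]);
translate([2298, 296, 262]) cube([21, 773, 151]);
translate([602, 232, 413]) cube([69, 901, 16]);
translate([808, 232, 413]) cube([69, 901, 16]);
translate([1014, 232, 413]) cube([69, 901, 16]);
translate([1220, 232, 413]) cube([69, 901, 16]);
translate([1426, 232, 413]) cube([69, 901, 16]);
translate([1632, 232, 413]) cube([69, 901, 16]);
translate([1838, 232, 413]) cube([69, 901, 16]);
translate([2044, 232, 413]) cube([69, 901, 16]);


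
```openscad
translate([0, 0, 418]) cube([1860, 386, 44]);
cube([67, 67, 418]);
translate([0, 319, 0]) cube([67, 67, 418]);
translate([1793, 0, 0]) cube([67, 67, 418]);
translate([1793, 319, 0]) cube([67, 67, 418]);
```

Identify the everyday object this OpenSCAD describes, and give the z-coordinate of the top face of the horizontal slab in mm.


A bench. The seat-top height is 462 mm.

A long slab on four corner posts — a bench. The slab sits at z = 418 with thickness 44, so the top is 418 + 44 = 462 mm.


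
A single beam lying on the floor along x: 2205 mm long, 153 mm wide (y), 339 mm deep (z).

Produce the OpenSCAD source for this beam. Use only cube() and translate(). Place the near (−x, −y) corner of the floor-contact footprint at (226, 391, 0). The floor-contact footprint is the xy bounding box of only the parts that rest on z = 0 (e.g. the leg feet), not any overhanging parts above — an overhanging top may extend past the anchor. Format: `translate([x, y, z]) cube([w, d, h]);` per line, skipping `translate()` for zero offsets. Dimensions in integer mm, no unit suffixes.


translate([226, 391, 0]) cube([2205, 153, 339]);


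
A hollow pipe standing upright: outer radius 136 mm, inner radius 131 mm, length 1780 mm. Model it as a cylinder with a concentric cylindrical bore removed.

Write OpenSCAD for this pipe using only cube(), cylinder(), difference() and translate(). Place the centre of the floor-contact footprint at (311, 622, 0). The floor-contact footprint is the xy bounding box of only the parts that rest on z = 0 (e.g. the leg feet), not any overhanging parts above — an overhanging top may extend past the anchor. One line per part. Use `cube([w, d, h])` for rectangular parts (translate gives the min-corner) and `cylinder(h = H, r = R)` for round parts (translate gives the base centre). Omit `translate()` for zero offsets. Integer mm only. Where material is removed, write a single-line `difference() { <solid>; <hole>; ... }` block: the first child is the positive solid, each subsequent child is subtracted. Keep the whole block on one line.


difference() { translate([311, 622, 0]) cylinder(h = 1780, r = 136); translate([311, 622, 0]) cylinder(h = 1780, r = 131); }


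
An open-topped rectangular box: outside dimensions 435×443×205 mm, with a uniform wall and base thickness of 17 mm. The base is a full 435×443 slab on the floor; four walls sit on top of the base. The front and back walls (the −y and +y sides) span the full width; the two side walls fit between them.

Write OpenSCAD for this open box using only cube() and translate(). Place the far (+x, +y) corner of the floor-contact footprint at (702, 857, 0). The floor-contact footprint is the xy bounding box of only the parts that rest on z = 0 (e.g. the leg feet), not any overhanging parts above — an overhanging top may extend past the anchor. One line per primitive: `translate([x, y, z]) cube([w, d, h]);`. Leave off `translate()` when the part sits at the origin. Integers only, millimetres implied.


translate([267, 414, 0]) cube([435, 443, 17]);
translate([267, 414, 17]) cube([435, 17, 188]);
translate([267, 840, 17]) cube([435, 17, 188]);
translate([267, 431, 17]) cube([17, 409, 188]);
translate([685, 431, 17]) cube([17, 409, 188]);


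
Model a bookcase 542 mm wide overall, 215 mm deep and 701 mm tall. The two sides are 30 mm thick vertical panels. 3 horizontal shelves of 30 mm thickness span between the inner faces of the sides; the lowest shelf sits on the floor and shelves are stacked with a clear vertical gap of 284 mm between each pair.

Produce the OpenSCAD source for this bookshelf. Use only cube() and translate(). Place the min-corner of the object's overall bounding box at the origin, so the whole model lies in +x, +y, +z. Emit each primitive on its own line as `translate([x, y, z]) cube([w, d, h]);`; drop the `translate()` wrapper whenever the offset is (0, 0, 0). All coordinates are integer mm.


cube([30, 215, 701]);
translate([512, 0, 0]) cube([30, 215, 701]);
translate([30, 0, 0]) cube([482, 215, 30]);
translate([30, 0, 314]) cube([482, 215, 30]);
translate([30, 0, 628]) cube([482, 215, 30]);


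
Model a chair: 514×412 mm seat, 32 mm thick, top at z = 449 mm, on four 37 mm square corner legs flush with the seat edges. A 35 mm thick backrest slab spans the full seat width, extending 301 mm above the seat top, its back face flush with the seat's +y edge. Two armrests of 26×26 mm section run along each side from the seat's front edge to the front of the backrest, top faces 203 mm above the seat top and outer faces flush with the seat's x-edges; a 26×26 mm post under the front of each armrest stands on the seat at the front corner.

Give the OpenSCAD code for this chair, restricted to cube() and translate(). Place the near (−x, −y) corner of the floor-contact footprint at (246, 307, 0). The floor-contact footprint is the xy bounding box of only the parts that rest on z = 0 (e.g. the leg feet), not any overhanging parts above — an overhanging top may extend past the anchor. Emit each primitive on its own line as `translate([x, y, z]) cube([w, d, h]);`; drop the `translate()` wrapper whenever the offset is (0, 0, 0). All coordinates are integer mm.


// leg_h = 449 - 32 = 417
// arm post h = 203 - 26 = 177
translate([246, 307, 417]) cube([514, 412, 32]);
translate([246, 307, 0]) cube([37, 37, 417]);
translate([723, 307, 0]) cube([37, 37, 417]);
translate([246, 682, 0]) cube([37, 37, 417]);
translate([723, 682, 0]) cube([37, 37, 417]);
translate([246, 684, 449]) cube([514, 35, 301]);
translate([246, 307, 626]) cube([26, 377, 26]);
translate([734, 307, 626]) cube([26, 377, 26]);
translate([246, 307, 449]) cube([26, 26, 177]);
translate([734, 307, 449]) cube([26, 26, 177]);


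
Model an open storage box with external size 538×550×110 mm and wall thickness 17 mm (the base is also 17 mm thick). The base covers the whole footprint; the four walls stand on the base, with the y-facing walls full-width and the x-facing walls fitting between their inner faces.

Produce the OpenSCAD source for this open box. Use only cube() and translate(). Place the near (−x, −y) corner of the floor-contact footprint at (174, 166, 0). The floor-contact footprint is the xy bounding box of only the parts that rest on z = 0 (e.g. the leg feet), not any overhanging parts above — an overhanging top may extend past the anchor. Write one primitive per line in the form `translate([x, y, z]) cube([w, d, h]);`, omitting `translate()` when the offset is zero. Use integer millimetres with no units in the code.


translate([174, 166, 0]) cube([538, 550, 17]);
translate([174, 166, 17]) cube([538, 17, 93]);
translate([174, 699, 17]) cube([538, 17, 93]);
translate([174, 183, 17]) cube([17, 516, 93]);
translate([695, 183, 17]) cube([17, 516, 93]);


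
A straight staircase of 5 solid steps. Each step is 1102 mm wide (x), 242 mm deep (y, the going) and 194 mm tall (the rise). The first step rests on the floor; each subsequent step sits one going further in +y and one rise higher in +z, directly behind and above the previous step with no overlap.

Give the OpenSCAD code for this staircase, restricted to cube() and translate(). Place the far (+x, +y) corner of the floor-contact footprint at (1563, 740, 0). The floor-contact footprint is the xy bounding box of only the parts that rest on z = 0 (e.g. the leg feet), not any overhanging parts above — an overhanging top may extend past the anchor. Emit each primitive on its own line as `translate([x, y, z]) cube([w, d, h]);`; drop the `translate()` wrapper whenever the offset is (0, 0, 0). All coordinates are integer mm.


translate([461, 498, 0]) cube([1102, 242, 194]);
translate([461, 740, 194]) cube([1102, 242, 194]);
translate([461, 982, 388]) cube([1102, 242, 194]);
translate([461, 1224, 582]) cube([1102, 242, 194]);
translate([461, 1466, 776]) cube([1102, 242, 194]);


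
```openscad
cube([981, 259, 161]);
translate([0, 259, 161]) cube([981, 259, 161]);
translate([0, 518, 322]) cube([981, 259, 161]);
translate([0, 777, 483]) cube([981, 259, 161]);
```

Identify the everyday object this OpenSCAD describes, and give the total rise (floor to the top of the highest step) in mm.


A staircase. The total rise is 644 mm.

4 identical blocks, each offset up and back from the previous — a staircase. Each step is 161 mm tall and there are 4 of them, so the total rise is 4 × 161 = 644 mm.


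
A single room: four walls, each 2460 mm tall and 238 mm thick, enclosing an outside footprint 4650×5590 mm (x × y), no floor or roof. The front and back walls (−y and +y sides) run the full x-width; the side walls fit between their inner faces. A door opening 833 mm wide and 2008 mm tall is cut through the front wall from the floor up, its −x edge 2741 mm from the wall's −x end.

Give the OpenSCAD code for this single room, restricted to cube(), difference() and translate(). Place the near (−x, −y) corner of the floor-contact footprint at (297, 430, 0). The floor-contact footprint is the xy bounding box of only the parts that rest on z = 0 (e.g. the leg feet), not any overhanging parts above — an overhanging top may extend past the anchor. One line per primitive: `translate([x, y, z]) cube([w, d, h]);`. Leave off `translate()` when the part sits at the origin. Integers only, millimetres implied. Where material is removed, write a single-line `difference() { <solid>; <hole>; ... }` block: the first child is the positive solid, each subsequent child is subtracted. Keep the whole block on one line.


difference() { translate([297, 430, 0]) cube([4650, 238, 2460]); translate([3038, 430, 0]) cube([833, 238, 2008]); }
translate([297, 5782, 0]) cube([4650, 238, 2460]);
translate([297, 668, 0]) cube([238, 5114, 2460]);
translate([4709, 668, 0]) cube([238, 5114, 2460]);


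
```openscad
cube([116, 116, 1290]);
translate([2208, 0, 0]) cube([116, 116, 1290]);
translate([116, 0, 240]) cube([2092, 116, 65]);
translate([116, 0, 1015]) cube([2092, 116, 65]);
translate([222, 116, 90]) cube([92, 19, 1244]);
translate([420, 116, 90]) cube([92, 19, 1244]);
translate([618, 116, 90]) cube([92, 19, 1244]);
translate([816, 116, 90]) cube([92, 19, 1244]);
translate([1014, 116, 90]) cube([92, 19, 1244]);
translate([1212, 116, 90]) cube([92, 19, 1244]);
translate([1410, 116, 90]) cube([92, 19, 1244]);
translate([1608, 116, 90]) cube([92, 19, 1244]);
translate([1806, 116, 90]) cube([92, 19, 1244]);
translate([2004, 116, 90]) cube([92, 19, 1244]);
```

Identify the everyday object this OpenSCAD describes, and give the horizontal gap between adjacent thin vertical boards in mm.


A fence section. The picket gap is 106 mm.

Two posts, two rails, 10 pickets — a fence section. Span 2092 mm holds 10 pickets of 92 mm with 11 equal gaps: ⌊(2092 − 10·92) / 11⌋ = 106 mm.


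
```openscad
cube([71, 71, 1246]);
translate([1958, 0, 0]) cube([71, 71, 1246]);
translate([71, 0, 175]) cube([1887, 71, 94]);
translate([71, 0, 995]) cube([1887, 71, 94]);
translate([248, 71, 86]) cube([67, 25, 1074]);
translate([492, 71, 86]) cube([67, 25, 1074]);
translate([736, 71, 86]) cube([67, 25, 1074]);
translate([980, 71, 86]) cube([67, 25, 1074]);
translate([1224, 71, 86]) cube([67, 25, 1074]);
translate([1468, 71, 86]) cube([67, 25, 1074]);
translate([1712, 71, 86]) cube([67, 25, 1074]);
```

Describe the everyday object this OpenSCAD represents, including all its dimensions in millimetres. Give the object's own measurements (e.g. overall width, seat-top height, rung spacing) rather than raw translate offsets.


A fence section. Two 71×71 mm posts, 1246 mm tall, stand on the floor with a clear span of 1887 mm between their inner faces. Two horizontal rails of 71×94 mm section span the gap between the posts with their undersides at z = 175 mm and z = 995 mm, flush with the posts' −y face. 7 pickets, each 67 mm wide, 25 mm thick and 1074 mm tall, are fixed to the +y face of the rails with their bottoms at z = 86 mm, spaced across the span with a 177 mm gap after the −x post and between neighbouring pickets, with 179 mm left before the +x post.


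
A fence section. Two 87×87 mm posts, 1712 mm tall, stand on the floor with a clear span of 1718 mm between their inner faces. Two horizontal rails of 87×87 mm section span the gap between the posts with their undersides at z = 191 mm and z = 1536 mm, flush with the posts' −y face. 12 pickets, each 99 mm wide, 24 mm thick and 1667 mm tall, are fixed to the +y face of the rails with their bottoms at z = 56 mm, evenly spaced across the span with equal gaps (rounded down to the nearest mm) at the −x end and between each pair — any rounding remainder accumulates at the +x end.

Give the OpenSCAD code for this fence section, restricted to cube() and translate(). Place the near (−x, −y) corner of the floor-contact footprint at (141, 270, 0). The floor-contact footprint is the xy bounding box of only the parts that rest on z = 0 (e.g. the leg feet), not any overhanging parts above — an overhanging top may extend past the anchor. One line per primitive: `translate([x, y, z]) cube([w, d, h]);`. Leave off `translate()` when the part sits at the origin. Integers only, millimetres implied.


translate([141, 270, 0]) cube([87, 87, 1712]);
translate([1946, 270, 0]) cube([87, 87, 1712]);
translate([228, 270, 191]) cube([1718, 87, 87]);
translate([228, 270, 1536]) cube([1718, 87, 87]);
translate([268, 357, 56]) cube([99, 24, 1667]);
translate([407, 357, 56]) cube([99, 24, 1667]);
translate([546, 357, 56]) cube([99, 24, 1667]);
translate([685, 357, 56]) cube([99, 24, 1667]);
translate([824, 357, 56]) cube([99, 24, 1667]);
translate([963, 357, 56]) cube([99, 24, 1667]);
translate([1102, 357, 56]) cube([99, 24, 1667]);
translate([1241, 357, 56]) cube([99, 24, 1667]);
translate([1380, 357, 56]) cube([99, 24, 1667]);
translate([1519, 357, 56]) cube([99, 24, 1667]);
translate([1658, 357, 56]) cube([99, 24, 1667]);
translate([1797, 357, 56]) cube([99, 24, 1667]);


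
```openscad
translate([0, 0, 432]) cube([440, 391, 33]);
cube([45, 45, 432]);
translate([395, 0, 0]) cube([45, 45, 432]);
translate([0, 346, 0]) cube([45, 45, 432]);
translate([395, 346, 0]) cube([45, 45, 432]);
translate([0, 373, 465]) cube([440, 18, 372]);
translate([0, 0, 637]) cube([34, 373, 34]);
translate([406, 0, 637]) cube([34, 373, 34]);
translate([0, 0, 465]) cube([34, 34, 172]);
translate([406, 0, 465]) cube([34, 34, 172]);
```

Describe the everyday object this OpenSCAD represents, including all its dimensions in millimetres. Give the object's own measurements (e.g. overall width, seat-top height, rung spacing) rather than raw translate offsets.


A chair. The seat is a 440×391×33 mm slab with its top at z = 465 mm, on four 45×45 mm corner legs (flush with the seat edges, standing on z = 0). A flat backrest 18 mm thick, 372 mm tall, spans the full seat width and rises from the seat top along its +y edge, rear face flush with the rear of the seat. Two armrests of 34×34 mm section run along each side from the seat's front edge to the front of the backrest, top faces 206 mm above the seat top and outer faces flush with the seat's x-edges; a 34×34 mm post under the front of each armrest stands on the seat at the front corner.


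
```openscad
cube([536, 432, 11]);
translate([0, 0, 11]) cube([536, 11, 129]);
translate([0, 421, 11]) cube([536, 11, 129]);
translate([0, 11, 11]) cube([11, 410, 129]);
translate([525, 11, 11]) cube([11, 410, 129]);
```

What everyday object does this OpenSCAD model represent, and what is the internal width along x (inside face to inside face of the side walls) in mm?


An open box. The internal width is 514 mm.

A 536×432 base slab with four walls standing on it — an open box. The base is 536 mm wide and the walls are 11 mm thick, so the internal width is 536 − 2 × 11 = 514 mm.


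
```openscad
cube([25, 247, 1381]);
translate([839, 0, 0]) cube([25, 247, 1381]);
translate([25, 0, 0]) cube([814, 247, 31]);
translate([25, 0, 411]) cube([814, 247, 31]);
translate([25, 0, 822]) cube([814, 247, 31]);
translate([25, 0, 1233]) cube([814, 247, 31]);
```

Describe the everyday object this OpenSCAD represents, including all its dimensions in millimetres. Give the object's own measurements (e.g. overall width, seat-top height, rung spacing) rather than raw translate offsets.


An open bookshelf. Two side panels, each 25 mm thick, 247 mm deep and 1381 mm tall, stand 864 mm apart (outside-to-outside). Between them sit 4 shelves, each 31 mm thick and 247 mm deep, spanning the full gap between the sides. The bottom shelf rests on the floor (its underside at z = 0) and the clear gap between one shelf's top and the next shelf's underside is 380 mm.


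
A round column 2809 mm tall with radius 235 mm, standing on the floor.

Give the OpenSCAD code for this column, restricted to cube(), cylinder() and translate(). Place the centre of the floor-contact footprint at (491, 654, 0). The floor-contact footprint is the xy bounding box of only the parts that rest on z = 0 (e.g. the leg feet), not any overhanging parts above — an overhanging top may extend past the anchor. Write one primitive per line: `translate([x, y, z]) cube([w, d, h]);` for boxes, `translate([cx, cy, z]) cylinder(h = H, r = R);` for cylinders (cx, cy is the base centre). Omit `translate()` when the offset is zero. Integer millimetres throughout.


translate([491, 654, 0]) cylinder(h = 2809, r = 235);


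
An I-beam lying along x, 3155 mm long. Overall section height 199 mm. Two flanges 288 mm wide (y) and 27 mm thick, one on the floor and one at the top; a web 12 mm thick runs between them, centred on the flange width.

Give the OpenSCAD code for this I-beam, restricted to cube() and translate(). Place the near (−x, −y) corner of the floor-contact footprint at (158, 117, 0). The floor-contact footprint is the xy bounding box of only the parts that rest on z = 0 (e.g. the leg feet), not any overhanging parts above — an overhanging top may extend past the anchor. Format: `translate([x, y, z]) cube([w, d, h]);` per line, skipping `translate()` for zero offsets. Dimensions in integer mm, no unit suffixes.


translate([158, 117, 0]) cube([3155, 288, 27]);
translate([158, 255, 27]) cube([3155, 12, 145]);
translate([158, 117, 172]) cube([3155, 288, 27]);


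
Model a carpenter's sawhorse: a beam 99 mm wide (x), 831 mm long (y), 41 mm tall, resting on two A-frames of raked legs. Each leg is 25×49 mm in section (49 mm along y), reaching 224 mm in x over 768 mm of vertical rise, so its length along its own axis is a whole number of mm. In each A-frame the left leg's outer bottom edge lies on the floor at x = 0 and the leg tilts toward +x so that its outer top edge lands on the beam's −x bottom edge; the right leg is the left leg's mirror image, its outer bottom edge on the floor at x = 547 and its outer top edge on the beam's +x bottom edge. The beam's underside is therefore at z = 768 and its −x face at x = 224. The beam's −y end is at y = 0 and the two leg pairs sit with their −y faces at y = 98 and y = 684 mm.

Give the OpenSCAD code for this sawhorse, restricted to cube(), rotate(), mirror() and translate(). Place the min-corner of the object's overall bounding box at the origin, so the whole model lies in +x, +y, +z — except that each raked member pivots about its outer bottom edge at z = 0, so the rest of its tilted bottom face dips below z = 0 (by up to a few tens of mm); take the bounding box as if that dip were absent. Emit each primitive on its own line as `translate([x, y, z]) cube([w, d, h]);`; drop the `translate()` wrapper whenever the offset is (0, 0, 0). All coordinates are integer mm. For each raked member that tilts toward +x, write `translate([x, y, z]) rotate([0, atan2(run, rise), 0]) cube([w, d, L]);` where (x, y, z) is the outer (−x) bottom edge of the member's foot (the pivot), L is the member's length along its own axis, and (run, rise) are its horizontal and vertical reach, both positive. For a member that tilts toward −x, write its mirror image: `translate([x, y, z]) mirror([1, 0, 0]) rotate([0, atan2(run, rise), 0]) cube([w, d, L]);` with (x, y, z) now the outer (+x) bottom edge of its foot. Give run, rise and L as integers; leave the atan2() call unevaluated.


// leg length = √(224² + 768²) = 800
// right-leg outer foot x = 2·224 + 99 = 547
// beam min-corner = (224, 0, 768)
translate([224, 0, 768]) cube([99, 831, 41]);
translate([0, 98, 0]) rotate([0, atan2(224, 768), 0]) cube([25, 49, 800]);
translate([547, 98, 0]) mirror([1, 0, 0]) rotate([0, atan2(224, 768), 0]) cube([25, 49, 800]);
translate([0, 684, 0]) rotate([0, atan2(224, 768), 0]) cube([25, 49, 800]);
translate([547, 684, 0]) mirror([1, 0, 0]) rotate([0, atan2(224, 768), 0]) cube([25, 49, 800]);


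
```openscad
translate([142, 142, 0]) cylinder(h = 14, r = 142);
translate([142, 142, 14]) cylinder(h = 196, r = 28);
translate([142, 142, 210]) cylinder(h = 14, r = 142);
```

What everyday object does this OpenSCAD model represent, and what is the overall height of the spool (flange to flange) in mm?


A spool. The overall height is 224 mm.

Three coaxial cylinders, large–small–large — a spool. Two 14 mm flanges and a 196 mm core give 14 + 196 + 14 = 224 mm.


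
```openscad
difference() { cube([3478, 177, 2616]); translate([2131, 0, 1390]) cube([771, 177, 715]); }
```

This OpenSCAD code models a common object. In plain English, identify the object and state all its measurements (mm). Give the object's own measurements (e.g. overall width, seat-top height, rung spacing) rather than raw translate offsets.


A wall 3478 mm long (x), 177 mm thick (y), 2616 mm tall, with a rectangular window opening cut through it. The opening is 771 mm wide and 715 mm tall; its sill is at z = 1390 mm and its near (−x) edge is 2131 mm from the wall's −x end. The opening passes through the full wall thickness.


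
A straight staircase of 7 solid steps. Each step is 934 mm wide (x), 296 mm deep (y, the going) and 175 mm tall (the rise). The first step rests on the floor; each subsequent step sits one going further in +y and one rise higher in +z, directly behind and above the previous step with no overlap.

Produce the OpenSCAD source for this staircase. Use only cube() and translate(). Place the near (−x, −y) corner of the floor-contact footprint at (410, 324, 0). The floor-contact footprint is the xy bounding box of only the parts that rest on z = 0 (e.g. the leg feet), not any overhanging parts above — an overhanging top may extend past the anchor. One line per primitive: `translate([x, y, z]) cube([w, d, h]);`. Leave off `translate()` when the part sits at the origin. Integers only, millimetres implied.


translate([410, 324, 0]) cube([934, 296, 175]);
translate([410, 620, 175]) cube([934, 296, 175]);
translate([410, 916, 350]) cube([934, 296, 175]);
translate([410, 1212, 525]) cube([934, 296, 175]);
translate([410, 1508, 700]) cube([934, 296, 175]);
translate([410, 1804, 875]) cube([934, 296, 175]);
translate([410, 2100, 1050]) cube([934, 296, 175]);


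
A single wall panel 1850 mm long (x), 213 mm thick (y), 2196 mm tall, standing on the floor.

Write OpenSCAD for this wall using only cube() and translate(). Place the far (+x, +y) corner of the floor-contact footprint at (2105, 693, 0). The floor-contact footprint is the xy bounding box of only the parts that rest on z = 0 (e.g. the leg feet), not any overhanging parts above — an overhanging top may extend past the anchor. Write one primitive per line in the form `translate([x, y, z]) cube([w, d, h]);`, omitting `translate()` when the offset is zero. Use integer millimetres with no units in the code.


translate([255, 480, 0]) cube([1850, 213, 2196]);


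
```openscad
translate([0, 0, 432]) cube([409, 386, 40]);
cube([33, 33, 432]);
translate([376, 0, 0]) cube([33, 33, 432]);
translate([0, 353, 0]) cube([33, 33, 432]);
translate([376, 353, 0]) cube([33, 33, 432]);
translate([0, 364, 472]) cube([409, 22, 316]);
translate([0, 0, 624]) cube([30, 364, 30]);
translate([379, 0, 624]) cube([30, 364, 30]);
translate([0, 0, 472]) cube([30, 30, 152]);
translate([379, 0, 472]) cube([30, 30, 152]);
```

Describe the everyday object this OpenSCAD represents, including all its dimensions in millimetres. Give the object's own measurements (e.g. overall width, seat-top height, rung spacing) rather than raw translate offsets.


A chair. The seat is a 409×386×40 mm slab with its top at z = 472 mm, on four 33×33 mm corner legs (flush with the seat edges, standing on z = 0). A flat backrest 22 mm thick, 316 mm tall, spans the full seat width and rises from the seat top along its +y edge, rear face flush with the rear of the seat. Two armrests of 30×30 mm section run along each side from the seat's front edge to the front of the backrest, top faces 182 mm above the seat top and outer faces flush with the seat's x-edges; a 30×30 mm post under the front of each armrest stands on the seat at the front corner.


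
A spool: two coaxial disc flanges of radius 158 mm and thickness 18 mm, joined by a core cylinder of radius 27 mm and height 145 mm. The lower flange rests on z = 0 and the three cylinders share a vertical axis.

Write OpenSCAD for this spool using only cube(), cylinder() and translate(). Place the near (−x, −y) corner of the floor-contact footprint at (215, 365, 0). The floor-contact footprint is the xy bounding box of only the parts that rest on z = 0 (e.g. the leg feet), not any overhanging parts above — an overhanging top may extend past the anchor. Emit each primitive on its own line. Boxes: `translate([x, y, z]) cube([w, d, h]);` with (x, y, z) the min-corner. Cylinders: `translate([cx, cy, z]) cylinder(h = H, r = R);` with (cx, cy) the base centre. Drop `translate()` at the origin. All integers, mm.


translate([373, 523, 0]) cylinder(h = 18, r = 158);
translate([373, 523, 18]) cylinder(h = 145, r = 27);
translate([373, 523, 163]) cylinder(h = 18, r = 158);
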